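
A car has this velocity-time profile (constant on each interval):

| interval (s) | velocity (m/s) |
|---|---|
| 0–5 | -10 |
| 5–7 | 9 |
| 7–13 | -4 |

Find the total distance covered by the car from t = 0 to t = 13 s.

Distance (not displacement) is the total path length: add the absolute areas under v-t.
0–5 s: |-10| × 5 = 50 m
5–7 s: |9| × 2 = 18 m
7–13 s: |-4| × 6 = 24 m
Total distance = 92 m

92 m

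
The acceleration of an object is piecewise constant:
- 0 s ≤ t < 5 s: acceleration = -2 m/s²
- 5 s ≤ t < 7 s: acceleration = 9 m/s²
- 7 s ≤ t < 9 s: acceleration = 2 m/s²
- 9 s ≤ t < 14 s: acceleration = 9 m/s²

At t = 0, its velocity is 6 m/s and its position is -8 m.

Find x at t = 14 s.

241.5 m

On each constant-a segment, Δv = aΔt and Δx = v₀Δt + ½aΔt²; chain segment to segment.
0–5 s: v starts 6 m/s; Δx = 6·5 + ½·-2·5² = 5 m; v ends -4 m/s.
5–7 s: v starts -4 m/s; Δx = -4·2 + ½·9·2² = 10 m; v ends 14 m/s.
7–9 s: v starts 14 m/s; Δx = 14·2 + ½·2·2² = 32 m; v ends 18 m/s.
9–14 s: v starts 18 m/s; Δx = 18·5 + ½·9·5² = 202.5 m; v ends 63 m/s.
x(14) = -8 + Σ Δx = 241.5 m.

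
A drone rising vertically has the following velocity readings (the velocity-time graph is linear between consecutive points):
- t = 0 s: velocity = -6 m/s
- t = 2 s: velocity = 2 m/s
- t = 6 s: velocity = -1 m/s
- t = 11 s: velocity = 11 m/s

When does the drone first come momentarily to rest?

t = 1.5 s

v changes sign on 0–2 s (from -6 to 2); the graph is linear there, so v = 0 at t = 0 + (6)·(2 − 0)/(2 − -6) = 1.5 s.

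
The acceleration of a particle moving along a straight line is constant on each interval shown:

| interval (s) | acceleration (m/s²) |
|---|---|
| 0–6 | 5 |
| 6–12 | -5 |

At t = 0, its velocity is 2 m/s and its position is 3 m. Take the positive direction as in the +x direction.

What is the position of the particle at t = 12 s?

On each constant-a segment, Δv = aΔt and Δx = v₀Δt + ½aΔt²; chain segment to segment.
0–6 s: v starts 2 m/s; Δx = 2·6 + ½·5·6² = 102 m; v ends 32 m/s.
6–12 s: v starts 32 m/s; Δx = 32·6 + ½·-5·6² = 102 m; v ends 2 m/s.
x(12) = 3 + Σ Δx = 207 m.

207 m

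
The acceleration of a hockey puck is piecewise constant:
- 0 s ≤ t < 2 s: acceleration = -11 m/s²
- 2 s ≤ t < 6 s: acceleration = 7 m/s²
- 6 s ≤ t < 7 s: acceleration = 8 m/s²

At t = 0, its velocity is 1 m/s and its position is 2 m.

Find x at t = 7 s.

On each constant-a segment, Δv = aΔt and Δx = v₀Δt + ½aΔt²; chain segment to segment.
0–2 s: v starts 1 m/s; Δx = 1·2 + ½·-11·2² = -20 m; v ends -21 m/s.
2–6 s: v starts -21 m/s; Δx = -21·4 + ½·7·4² = -28 m; v ends 7 m/s.
6–7 s: v starts 7 m/s; Δx = 7·1 + ½·8·1² = 11 m; v ends 15 m/s.
x(7) = 2 + Σ Δx = -35 m.

-35 m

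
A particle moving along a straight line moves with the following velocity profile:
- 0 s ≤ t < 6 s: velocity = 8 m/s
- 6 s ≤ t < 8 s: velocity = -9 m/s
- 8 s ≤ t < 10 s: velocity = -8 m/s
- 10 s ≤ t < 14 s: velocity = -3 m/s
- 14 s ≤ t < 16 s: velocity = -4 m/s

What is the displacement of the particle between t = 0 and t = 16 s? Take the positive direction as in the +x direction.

Displacement is the signed area under the v-t curve.
0–6 s: 8 × 6 = 48 m
6–8 s: -9 × 2 = -18 m
8–10 s: -8 × 2 = -16 m
10–14 s: -3 × 4 = -12 m
14–16 s: -4 × 2 = -8 m
Net displacement = -6 m

-6 m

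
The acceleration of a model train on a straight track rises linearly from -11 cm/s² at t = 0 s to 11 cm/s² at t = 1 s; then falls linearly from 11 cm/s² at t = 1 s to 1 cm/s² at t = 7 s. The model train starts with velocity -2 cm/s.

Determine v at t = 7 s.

34 cm/s

Δv equals the area under the a-t graph; then v = v₀ + Δv.
0–1 s: ½(-11 + 11)(1) = 0 cm/s
1–7 s: ½(11 + 1)(6) = 36 cm/s
Δv = 36 cm/s, so v(7) = -2 + (36) = 34 cm/s.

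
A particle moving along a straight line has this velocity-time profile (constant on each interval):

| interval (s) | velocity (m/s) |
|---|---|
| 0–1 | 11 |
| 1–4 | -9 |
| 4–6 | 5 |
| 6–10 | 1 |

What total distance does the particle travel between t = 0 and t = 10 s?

52 m

Total distance travelled is ∫|v| dt — sum the magnitudes of each area piece.
0–1 s: |11| × 1 = 11 m
1–4 s: |-9| × 3 = 27 m
4–6 s: |5| × 2 = 10 m
6–10 s: |1| × 4 = 4 m
Total distance = 52 m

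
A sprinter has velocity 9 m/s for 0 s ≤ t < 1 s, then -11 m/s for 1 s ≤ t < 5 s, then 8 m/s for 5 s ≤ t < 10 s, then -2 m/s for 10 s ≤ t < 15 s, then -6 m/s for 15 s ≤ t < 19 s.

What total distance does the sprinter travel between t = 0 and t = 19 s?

Distance (not displacement) is the total path length: add the absolute areas under v-t.
0–1 s: |9| × 1 = 9 m
1–5 s: |-11| × 4 = 44 m
5–10 s: |8| × 5 = 40 m
10–15 s: |-2| × 5 = 10 m
15–19 s: |-6| × 4 = 24 m
Total distance = 127 m

127 m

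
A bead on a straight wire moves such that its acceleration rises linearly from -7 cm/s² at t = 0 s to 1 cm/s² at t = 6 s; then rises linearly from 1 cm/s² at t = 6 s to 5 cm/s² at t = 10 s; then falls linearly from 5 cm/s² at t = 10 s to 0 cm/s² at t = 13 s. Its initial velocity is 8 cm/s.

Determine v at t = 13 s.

9.5 cm/s

Δv equals the area under the a-t graph; then v = v₀ + Δv.
0–6 s: ½(-7 + 1)(6) = -18 cm/s
6–10 s: ½(1 + 5)(4) = 12 cm/s
10–13 s: ½(5 + 0)(3) = 7.5 cm/s
Δv = 1.5 cm/s, so v(13) = 8 + (1.5) = 9.5 cm/s.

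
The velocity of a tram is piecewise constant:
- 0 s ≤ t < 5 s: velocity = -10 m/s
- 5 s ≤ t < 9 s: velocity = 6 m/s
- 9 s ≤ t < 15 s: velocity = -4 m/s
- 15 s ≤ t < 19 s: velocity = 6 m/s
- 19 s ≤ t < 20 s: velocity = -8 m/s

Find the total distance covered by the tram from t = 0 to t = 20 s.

Total distance travelled is ∫|v| dt — sum the magnitudes of each area piece.
0–5 s: |-10| × 5 = 50 m
5–9 s: |6| × 4 = 24 m
9–15 s: |-4| × 6 = 24 m
15–19 s: |6| × 4 = 24 m
19–20 s: |-8| × 1 = 8 m
Total distance = 130 m

130 m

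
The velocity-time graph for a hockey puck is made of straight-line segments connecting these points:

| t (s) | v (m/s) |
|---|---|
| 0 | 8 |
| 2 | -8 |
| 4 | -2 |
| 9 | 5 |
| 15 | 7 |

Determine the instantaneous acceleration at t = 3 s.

3 m/s²

Acceleration is the slope of the v-t graph on 2–4 s: (-2 − -8)/(4 − 2) = 3 m/s².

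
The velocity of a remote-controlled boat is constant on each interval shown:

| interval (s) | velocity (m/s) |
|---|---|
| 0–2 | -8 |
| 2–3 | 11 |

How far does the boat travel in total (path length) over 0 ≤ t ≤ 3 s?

Distance (not displacement) is the total path length: add the absolute areas under v-t.
0–2 s: |-8| × 2 = 16 m
2–3 s: |11| × 1 = 11 m
Total distance = 27 m

27 m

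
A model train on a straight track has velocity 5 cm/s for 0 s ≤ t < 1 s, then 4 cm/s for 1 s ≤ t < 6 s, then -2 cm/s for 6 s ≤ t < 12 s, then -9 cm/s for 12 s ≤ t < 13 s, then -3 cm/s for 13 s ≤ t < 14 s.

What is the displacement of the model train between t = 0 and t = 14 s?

Net displacement equals the area under the velocity-time graph (areas below the axis count negative).
0–1 s: 5 × 1 = 5 cm
1–6 s: 4 × 5 = 20 cm
6–12 s: -2 × 6 = -12 cm
12–13 s: -9 × 1 = -9 cm
13–14 s: -3 × 1 = -3 cm
Net displacement = 1 cm

1 cm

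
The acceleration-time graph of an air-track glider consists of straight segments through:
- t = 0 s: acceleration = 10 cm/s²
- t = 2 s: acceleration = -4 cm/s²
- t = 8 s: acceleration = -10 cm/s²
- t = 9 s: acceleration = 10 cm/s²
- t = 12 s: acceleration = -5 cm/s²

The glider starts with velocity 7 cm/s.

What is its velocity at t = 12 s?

-21.5 cm/s

Δv equals the area under the a-t graph; then v = v₀ + Δv.
0–2 s: ½(10 + -4)(2) = 6 cm/s
2–8 s: ½(-4 + -10)(6) = -42 cm/s
8–9 s: ½(-10 + 10)(1) = 0 cm/s
9–12 s: ½(10 + -5)(3) = 7.5 cm/s
Δv = -28.5 cm/s, so v(12) = 7 + (-28.5) = -21.5 cm/s.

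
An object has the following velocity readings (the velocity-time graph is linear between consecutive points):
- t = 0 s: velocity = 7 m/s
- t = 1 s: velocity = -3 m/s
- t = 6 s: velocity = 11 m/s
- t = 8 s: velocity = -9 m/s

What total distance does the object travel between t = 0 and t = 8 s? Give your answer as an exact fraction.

507/14 m

Distance (not displacement) is the total path length: add the absolute areas under v-t.
0–1 s: v = 0 at t = 0.7 s; triangle areas 2.45 + 0.45 = 2.9 m
1–6 s: v = 0 at t = 29/14 s; triangle areas 45/28 + 605/28 = 325/14 m
6–8 s: v = 0 at t = 7.1 s; triangle areas 6.05 + 4.05 = 10.1 m
Total distance = 507/14 m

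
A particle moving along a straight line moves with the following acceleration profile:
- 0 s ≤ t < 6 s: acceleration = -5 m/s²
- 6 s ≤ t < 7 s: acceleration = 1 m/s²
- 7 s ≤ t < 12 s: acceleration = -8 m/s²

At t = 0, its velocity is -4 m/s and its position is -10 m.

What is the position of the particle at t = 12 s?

-422.5 m

On each constant-a segment, Δv = aΔt and Δx = v₀Δt + ½aΔt²; chain segment to segment.
0–6 s: v starts -4 m/s; Δx = -4·6 + ½·-5·6² = -114 m; v ends -34 m/s.
6–7 s: v starts -34 m/s; Δx = -34·1 + ½·1·1² = -33.5 m; v ends -33 m/s.
7–12 s: v starts -33 m/s; Δx = -33·5 + ½·-8·5² = -265 m; v ends -73 m/s.
x(12) = -10 + Σ Δx = -422.5 m.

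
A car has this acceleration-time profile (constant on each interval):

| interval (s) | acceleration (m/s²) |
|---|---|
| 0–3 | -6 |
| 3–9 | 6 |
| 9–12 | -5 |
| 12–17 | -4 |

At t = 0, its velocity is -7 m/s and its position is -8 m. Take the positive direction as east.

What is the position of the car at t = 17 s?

On each constant-a segment, Δv = aΔt and Δx = v₀Δt + ½aΔt²; chain segment to segment.
0–3 s: v starts -7 m/s; Δx = -7·3 + ½·-6·3² = -48 m; v ends -25 m/s.
3–9 s: v starts -25 m/s; Δx = -25·6 + ½·6·6² = -42 m; v ends 11 m/s.
9–12 s: v starts 11 m/s; Δx = 11·3 + ½·-5·3² = 10.5 m; v ends -4 m/s.
12–17 s: v starts -4 m/s; Δx = -4·5 + ½·-4·5² = -70 m; v ends -24 m/s.
x(17) = -8 + Σ Δx = -157.5 m.

-157.5 m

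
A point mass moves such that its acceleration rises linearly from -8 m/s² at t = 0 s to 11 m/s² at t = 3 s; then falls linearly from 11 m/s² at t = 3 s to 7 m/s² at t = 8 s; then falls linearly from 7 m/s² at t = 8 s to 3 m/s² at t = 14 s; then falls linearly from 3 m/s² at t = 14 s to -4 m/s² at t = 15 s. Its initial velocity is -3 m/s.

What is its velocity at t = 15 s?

76 m/s

Δv equals the area under the a-t graph; then v = v₀ + Δv.
0–3 s: ½(-8 + 11)(3) = 4.5 m/s
3–8 s: ½(11 + 7)(5) = 45 m/s
8–14 s: ½(7 + 3)(6) = 30 m/s
14–15 s: ½(3 + -4)(1) = -0.5 m/s
Δv = 79 m/s, so v(15) = -3 + (79) = 76 m/s.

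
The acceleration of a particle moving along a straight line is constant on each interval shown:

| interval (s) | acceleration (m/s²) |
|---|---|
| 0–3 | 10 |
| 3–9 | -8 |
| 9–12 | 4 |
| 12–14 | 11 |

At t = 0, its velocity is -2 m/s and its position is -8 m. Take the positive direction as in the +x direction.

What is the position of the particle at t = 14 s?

On each constant-a segment, Δv = aΔt and Δx = v₀Δt + ½aΔt²; chain segment to segment.
0–3 s: v starts -2 m/s; Δx = -2·3 + ½·10·3² = 39 m; v ends 28 m/s.
3–9 s: v starts 28 m/s; Δx = 28·6 + ½·-8·6² = 24 m; v ends -20 m/s.
9–12 s: v starts -20 m/s; Δx = -20·3 + ½·4·3² = -42 m; v ends -8 m/s.
12–14 s: v starts -8 m/s; Δx = -8·2 + ½·11·2² = 6 m; v ends 14 m/s.
x(14) = -8 + Σ Δx = 19 m.

19 m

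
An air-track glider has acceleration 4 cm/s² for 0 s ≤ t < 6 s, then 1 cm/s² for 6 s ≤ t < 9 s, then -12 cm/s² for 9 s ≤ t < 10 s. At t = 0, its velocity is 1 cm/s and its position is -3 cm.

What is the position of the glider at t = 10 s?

176.5 cm

On each constant-a segment, Δv = aΔt and Δx = v₀Δt + ½aΔt²; chain segment to segment.
0–6 s: v starts 1 cm/s; Δx = 1·6 + ½·4·6² = 78 cm; v ends 25 cm/s.
6–9 s: v starts 25 cm/s; Δx = 25·3 + ½·1·3² = 79.5 cm; v ends 28 cm/s.
9–10 s: v starts 28 cm/s; Δx = 28·1 + ½·-12·1² = 22 cm; v ends 16 cm/s.
x(10) = -3 + Σ Δx = 176.5 cm.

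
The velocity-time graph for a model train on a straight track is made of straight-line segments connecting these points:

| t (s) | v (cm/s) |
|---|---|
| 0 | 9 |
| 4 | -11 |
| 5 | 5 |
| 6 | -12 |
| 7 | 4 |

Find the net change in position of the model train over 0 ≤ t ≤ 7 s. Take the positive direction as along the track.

Displacement is the signed area under the v-t curve.
0–4 s: ½(9 + -11)(4) = -4 cm
4–5 s: ½(-11 + 5)(1) = -3 cm
5–6 s: ½(5 + -12)(1) = -3.5 cm
6–7 s: ½(-12 + 4)(1) = -4 cm
Net displacement = -14.5 cm

-14.5 cm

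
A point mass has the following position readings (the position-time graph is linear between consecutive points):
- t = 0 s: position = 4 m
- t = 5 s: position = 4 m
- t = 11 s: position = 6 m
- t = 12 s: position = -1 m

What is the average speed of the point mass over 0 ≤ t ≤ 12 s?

0.75 m/s

Average speed = (total path length)/(elapsed time); on a piecewise-linear x-t graph the path length is Σ|Δx|.
0–5 s: |Δx| = |4 − 4| = 0 m
5–11 s: |Δx| = |6 − 4| = 2 m
11–12 s: |Δx| = |-1 − 6| = 7 m
Total path = 9 m; average speed = 9/12 = 0.75 m/s.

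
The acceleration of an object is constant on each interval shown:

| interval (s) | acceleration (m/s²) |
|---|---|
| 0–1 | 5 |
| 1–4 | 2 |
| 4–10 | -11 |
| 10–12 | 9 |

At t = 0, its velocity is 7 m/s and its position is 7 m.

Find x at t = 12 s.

-106.5 m

On each constant-a segment, Δv = aΔt and Δx = v₀Δt + ½aΔt²; chain segment to segment.
0–1 s: v starts 7 m/s; Δx = 7·1 + ½·5·1² = 9.5 m; v ends 12 m/s.
1–4 s: v starts 12 m/s; Δx = 12·3 + ½·2·3² = 45 m; v ends 18 m/s.
4–10 s: v starts 18 m/s; Δx = 18·6 + ½·-11·6² = -90 m; v ends -48 m/s.
10–12 s: v starts -48 m/s; Δx = -48·2 + ½·9·2² = -78 m; v ends -30 m/s.
x(12) = 7 + Σ Δx = -106.5 m.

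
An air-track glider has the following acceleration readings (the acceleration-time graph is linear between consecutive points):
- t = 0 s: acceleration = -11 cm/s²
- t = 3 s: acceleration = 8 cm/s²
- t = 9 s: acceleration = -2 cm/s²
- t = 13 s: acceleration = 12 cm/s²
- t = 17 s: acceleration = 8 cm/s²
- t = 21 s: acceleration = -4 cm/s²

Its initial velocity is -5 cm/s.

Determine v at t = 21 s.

Δv equals the area under the a-t graph; then v = v₀ + Δv.
0–3 s: ½(-11 + 8)(3) = -4.5 cm/s
3–9 s: ½(8 + -2)(6) = 18 cm/s
9–13 s: ½(-2 + 12)(4) = 20 cm/s
13–17 s: ½(12 + 8)(4) = 40 cm/s
17–21 s: ½(8 + -4)(4) = 8 cm/s
Δv = 81.5 cm/s, so v(21) = -5 + (81.5) = 76.5 cm/s.

76.5 cm/s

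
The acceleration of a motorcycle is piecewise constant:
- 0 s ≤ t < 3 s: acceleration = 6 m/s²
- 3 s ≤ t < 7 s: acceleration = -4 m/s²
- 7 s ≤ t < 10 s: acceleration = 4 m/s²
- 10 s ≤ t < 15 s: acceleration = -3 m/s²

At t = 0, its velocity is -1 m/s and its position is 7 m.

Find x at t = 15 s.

115.5 m

On each constant-a segment, Δv = aΔt and Δx = v₀Δt + ½aΔt²; chain segment to segment.
0–3 s: v starts -1 m/s; Δx = -1·3 + ½·6·3² = 24 m; v ends 17 m/s.
3–7 s: v starts 17 m/s; Δx = 17·4 + ½·-4·4² = 36 m; v ends 1 m/s.
7–10 s: v starts 1 m/s; Δx = 1·3 + ½·4·3² = 21 m; v ends 13 m/s.
10–15 s: v starts 13 m/s; Δx = 13·5 + ½·-3·5² = 27.5 m; v ends -2 m/s.
x(15) = 7 + Σ Δx = 115.5 m.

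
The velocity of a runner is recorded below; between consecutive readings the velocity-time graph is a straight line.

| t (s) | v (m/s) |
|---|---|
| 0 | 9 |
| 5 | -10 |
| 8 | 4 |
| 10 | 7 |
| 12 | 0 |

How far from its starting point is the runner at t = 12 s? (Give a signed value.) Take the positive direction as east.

Displacement is the signed area under the v-t curve.
0–5 s: ½(9 + -10)(5) = -2.5 m
5–8 s: ½(-10 + 4)(3) = -9 m
8–10 s: ½(4 + 7)(2) = 11 m
10–12 s: ½(7 + 0)(2) = 7 m
Net displacement = 6.5 m

6.5 m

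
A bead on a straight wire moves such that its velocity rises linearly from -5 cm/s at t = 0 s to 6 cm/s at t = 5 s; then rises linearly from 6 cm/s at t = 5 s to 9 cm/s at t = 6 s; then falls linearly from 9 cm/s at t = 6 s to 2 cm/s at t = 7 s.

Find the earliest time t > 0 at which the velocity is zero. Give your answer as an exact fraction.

v changes sign on 0–5 s (from -5 to 6); the graph is linear there, so v = 0 at t = 0 + (5)·(5 − 0)/(6 − -5) = 25/11 s.

t = 25/11 s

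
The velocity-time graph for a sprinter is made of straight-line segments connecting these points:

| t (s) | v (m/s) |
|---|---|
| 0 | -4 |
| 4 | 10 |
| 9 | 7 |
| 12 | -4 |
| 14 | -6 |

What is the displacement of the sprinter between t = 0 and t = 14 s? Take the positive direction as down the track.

49 m

Displacement is the signed area under the v-t curve.
0–4 s: ½(-4 + 10)(4) = 12 m
4–9 s: ½(10 + 7)(5) = 42.5 m
9–12 s: ½(7 + -4)(3) = 4.5 m
12–14 s: ½(-4 + -6)(2) = -10 m
Net displacement = 49 m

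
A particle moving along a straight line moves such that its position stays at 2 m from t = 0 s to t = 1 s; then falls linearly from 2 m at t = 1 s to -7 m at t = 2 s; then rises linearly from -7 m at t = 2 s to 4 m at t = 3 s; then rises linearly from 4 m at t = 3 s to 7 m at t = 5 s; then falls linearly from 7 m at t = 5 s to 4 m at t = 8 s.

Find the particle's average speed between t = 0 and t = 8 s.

3.25 m/s

Average speed = (total path length)/(elapsed time); on a piecewise-linear x-t graph the path length is Σ|Δx|.
0–1 s: |Δx| = |2 − 2| = 0 m
1–2 s: |Δx| = |-7 − 2| = 9 m
2–3 s: |Δx| = |4 − -7| = 11 m
3–5 s: |Δx| = |7 − 4| = 3 m
5–8 s: |Δx| = |4 − 7| = 3 m
Total path = 26 m; average speed = 26/8 = 3.25 m/s.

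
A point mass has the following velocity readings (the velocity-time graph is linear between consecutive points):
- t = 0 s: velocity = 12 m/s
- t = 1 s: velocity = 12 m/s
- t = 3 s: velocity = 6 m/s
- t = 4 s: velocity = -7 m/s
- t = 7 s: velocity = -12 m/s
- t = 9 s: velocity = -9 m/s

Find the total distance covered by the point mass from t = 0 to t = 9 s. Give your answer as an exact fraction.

1076/13 m

Distance (not displacement) is the total path length: add the absolute areas under v-t.
0–1 s: |12| × 1 = 12 m
1–3 s: |½(12 + 6)(2)| = 18 m
3–4 s: v = 0 at t = 45/13 s; triangle areas 18/13 + 49/26 = 85/26 m
4–7 s: |½(-7 + -12)(3)| = 28.5 m
7–9 s: |½(-12 + -9)(2)| = 21 m
Total distance = 1076/13 m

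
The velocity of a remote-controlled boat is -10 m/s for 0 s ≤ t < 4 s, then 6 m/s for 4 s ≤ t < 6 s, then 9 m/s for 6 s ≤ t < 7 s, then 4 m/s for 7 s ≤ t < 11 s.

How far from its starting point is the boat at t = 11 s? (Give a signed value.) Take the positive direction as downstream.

Net displacement equals the area under the velocity-time graph (areas below the axis count negative).
0–4 s: -10 × 4 = -40 m
4–6 s: 6 × 2 = 12 m
6–7 s: 9 × 1 = 9 m
7–11 s: 4 × 4 = 16 m
Net displacement = -3 m

-3 m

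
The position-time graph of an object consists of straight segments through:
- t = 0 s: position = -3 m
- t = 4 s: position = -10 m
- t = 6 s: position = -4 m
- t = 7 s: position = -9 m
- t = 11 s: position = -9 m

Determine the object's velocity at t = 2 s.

Velocity is the slope of the x-t graph on 0–4 s: (-10 − -3)/(4 − 0) = -1.75 m/s.

-1.75 m/s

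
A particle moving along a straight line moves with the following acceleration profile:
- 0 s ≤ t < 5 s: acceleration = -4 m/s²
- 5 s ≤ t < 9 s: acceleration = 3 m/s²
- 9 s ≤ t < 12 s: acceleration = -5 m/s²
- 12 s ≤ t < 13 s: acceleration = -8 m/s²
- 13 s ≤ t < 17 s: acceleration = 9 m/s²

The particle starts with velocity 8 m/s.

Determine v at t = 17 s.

13 m/s

Δv equals the area under the a-t graph; then v = v₀ + Δv.
0–5 s: -4 × 5 = -20 m/s
5–9 s: 3 × 4 = 12 m/s
9–12 s: -5 × 3 = -15 m/s
12–13 s: -8 × 1 = -8 m/s
13–17 s: 9 × 4 = 36 m/s
Δv = 5 m/s, so v(17) = 8 + (5) = 13 m/s.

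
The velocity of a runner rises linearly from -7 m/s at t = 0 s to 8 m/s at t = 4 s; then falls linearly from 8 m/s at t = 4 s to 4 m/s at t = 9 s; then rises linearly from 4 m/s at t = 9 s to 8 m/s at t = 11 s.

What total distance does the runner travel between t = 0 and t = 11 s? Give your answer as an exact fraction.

Total distance travelled is ∫|v| dt — sum the magnitudes of each area piece.
0–4 s: v = 0 at t = 28/15 s; triangle areas 98/15 + 128/15 = 226/15 m
4–9 s: |½(8 + 4)(5)| = 30 m
9–11 s: |½(4 + 8)(2)| = 12 m
Total distance = 856/15 m

856/15 m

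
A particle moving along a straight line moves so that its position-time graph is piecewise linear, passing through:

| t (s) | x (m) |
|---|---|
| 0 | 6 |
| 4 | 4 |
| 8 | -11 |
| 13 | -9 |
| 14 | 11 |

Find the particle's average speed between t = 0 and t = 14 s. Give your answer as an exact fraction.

Average speed = (total path length)/(elapsed time); on a piecewise-linear x-t graph the path length is Σ|Δx|.
0–4 s: |Δx| = |4 − 6| = 2 m
4–8 s: |Δx| = |-11 − 4| = 15 m
8–13 s: |Δx| = |-9 − -11| = 2 m
13–14 s: |Δx| = |11 − -9| = 20 m
Total path = 39 m; average speed = 39/14 = 39/14 m/s.

39/14 m/s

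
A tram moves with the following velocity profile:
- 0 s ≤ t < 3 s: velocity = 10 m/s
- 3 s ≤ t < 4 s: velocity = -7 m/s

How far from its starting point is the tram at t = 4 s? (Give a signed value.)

23 m

Displacement is the signed area under the v-t curve.
0–3 s: 10 × 3 = 30 m
3–4 s: -7 × 1 = -7 m
Net displacement = 23 m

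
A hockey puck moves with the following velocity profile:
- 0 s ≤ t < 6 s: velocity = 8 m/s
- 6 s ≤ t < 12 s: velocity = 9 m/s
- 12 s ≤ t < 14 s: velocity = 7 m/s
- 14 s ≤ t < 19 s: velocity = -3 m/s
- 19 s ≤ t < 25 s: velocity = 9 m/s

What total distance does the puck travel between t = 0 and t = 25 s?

185 m

Total distance travelled is ∫|v| dt — sum the magnitudes of each area piece.
0–6 s: |8| × 6 = 48 m
6–12 s: |9| × 6 = 54 m
12–14 s: |7| × 2 = 14 m
14–19 s: |-3| × 5 = 15 m
19–25 s: |9| × 6 = 54 m
Total distance = 185 m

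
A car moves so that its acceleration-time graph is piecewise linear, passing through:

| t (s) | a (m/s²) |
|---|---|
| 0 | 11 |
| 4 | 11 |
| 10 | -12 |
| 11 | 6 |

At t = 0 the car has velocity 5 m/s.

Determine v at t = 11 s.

Δv equals the area under the a-t graph; then v = v₀ + Δv.
0–4 s: 11 × 4 = 44 m/s
4–10 s: ½(11 + -12)(6) = -3 m/s
10–11 s: ½(-12 + 6)(1) = -3 m/s
Δv = 38 m/s, so v(11) = 5 + (38) = 43 m/s.

43 m/s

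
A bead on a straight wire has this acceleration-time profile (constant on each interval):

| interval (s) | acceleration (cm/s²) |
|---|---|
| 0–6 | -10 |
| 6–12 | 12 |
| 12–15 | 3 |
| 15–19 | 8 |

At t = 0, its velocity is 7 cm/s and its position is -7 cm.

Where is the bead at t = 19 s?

On each constant-a segment, Δv = aΔt and Δx = v₀Δt + ½aΔt²; chain segment to segment.
0–6 s: v starts 7 cm/s; Δx = 7·6 + ½·-10·6² = -138 cm; v ends -53 cm/s.
6–12 s: v starts -53 cm/s; Δx = -53·6 + ½·12·6² = -102 cm; v ends 19 cm/s.
12–15 s: v starts 19 cm/s; Δx = 19·3 + ½·3·3² = 70.5 cm; v ends 28 cm/s.
15–19 s: v starts 28 cm/s; Δx = 28·4 + ½·8·4² = 176 cm; v ends 60 cm/s.
x(19) = -7 + Σ Δx = -0.5 cm.

-0.5 cm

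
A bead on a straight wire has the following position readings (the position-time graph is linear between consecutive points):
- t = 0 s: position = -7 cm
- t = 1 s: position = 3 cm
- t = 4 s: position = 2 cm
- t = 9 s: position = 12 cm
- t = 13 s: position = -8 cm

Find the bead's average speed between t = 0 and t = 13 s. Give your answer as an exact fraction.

41/13 cm/s

Average speed = (total path length)/(elapsed time); on a piecewise-linear x-t graph the path length is Σ|Δx|.
0–1 s: |Δx| = |3 − -7| = 10 cm
1–4 s: |Δx| = |2 − 3| = 1 cm
4–9 s: |Δx| = |12 − 2| = 10 cm
9–13 s: |Δx| = |-8 − 12| = 20 cm
Total path = 41 cm; average speed = 41/13 = 41/13 cm/s.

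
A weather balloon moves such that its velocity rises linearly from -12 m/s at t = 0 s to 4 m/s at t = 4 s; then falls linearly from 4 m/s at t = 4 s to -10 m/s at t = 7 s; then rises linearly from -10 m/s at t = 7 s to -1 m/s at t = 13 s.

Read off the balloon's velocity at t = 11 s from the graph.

-4 m/s

On 7–13 s the graph is linear from -10 to -1 m/s: v(11) = -10 + (-1 − -10)·(11 − 7)/(13 − 7) = -4 m/s.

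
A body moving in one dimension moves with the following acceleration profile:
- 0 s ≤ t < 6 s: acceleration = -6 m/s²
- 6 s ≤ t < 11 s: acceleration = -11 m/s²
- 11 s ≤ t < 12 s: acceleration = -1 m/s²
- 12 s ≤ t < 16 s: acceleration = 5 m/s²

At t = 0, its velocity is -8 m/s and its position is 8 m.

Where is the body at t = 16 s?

On each constant-a segment, Δv = aΔt and Δx = v₀Δt + ½aΔt²; chain segment to segment.
0–6 s: v starts -8 m/s; Δx = -8·6 + ½·-6·6² = -156 m; v ends -44 m/s.
6–11 s: v starts -44 m/s; Δx = -44·5 + ½·-11·5² = -357.5 m; v ends -99 m/s.
11–12 s: v starts -99 m/s; Δx = -99·1 + ½·-1·1² = -99.5 m; v ends -100 m/s.
12–16 s: v starts -100 m/s; Δx = -100·4 + ½·5·4² = -360 m; v ends -80 m/s.
x(16) = 8 + Σ Δx = -965 m.

-965 m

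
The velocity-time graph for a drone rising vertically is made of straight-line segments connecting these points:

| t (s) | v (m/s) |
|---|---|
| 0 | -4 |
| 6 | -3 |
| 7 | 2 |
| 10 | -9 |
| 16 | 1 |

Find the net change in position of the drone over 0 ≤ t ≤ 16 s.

-56 m

Net displacement equals the area under the velocity-time graph (areas below the axis count negative).
0–6 s: ½(-4 + -3)(6) = -21 m
6–7 s: ½(-3 + 2)(1) = -0.5 m
7–10 s: ½(2 + -9)(3) = -10.5 m
10–16 s: ½(-9 + 1)(6) = -24 m
Net displacement = -56 m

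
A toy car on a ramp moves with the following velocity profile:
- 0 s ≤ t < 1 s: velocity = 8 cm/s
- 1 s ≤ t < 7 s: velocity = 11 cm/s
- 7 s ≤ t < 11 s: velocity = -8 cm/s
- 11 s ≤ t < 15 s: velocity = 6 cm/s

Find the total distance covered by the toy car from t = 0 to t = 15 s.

130 cm

Total distance travelled is ∫|v| dt — sum the magnitudes of each area piece.
0–1 s: |8| × 1 = 8 cm
1–7 s: |11| × 6 = 66 cm
7–11 s: |-8| × 4 = 32 cm
11–15 s: |6| × 4 = 24 cm
Total distance = 130 cm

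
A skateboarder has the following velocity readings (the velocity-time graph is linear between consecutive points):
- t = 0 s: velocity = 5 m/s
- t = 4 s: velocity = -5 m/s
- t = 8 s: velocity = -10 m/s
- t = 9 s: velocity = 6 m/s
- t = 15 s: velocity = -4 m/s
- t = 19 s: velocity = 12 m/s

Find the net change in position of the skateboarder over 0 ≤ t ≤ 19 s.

-10 m

Net displacement equals the area under the velocity-time graph (areas below the axis count negative).
0–4 s: ½(5 + -5)(4) = 0 m
4–8 s: ½(-5 + -10)(4) = -30 m
8–9 s: ½(-10 + 6)(1) = -2 m
9–15 s: ½(6 + -4)(6) = 6 m
15–19 s: ½(-4 + 12)(4) = 16 m
Net displacement = -10 m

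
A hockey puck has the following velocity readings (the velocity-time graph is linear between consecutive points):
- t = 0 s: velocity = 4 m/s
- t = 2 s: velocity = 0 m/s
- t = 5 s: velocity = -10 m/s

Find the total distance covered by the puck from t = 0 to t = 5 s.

Total distance travelled is ∫|v| dt — sum the magnitudes of each area piece.
0–2 s: |½(4 + 0)(2)| = 4 m
2–5 s: |½(0 + -10)(3)| = 15 m
Total distance = 19 m

19 m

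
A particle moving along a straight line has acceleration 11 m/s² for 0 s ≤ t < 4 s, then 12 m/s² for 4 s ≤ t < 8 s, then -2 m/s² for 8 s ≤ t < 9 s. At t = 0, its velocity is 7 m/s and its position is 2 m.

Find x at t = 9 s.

516 m

On each constant-a segment, Δv = aΔt and Δx = v₀Δt + ½aΔt²; chain segment to segment.
0–4 s: v starts 7 m/s; Δx = 7·4 + ½·11·4² = 116 m; v ends 51 m/s.
4–8 s: v starts 51 m/s; Δx = 51·4 + ½·12·4² = 300 m; v ends 99 m/s.
8–9 s: v starts 99 m/s; Δx = 99·1 + ½·-2·1² = 98 m; v ends 97 m/s.
x(9) = 2 + Σ Δx = 516 m.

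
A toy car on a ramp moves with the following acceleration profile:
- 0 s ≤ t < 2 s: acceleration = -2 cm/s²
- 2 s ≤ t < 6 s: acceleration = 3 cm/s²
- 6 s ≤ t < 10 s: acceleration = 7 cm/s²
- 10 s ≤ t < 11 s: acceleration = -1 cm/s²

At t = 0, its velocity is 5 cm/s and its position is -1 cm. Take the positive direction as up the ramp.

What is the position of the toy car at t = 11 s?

181.5 cm

On each constant-a segment, Δv = aΔt and Δx = v₀Δt + ½aΔt²; chain segment to segment.
0–2 s: v starts 5 cm/s; Δx = 5·2 + ½·-2·2² = 6 cm; v ends 1 cm/s.
2–6 s: v starts 1 cm/s; Δx = 1·4 + ½·3·4² = 28 cm; v ends 13 cm/s.
6–10 s: v starts 13 cm/s; Δx = 13·4 + ½·7·4² = 108 cm; v ends 41 cm/s.
10–11 s: v starts 41 cm/s; Δx = 41·1 + ½·-1·1² = 40.5 cm; v ends 40 cm/s.
x(11) = -1 + Σ Δx = 181.5 cm.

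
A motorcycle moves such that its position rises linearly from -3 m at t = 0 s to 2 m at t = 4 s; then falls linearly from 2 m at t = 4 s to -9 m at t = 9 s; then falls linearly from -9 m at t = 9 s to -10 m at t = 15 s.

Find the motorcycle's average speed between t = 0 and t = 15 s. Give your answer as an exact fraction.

Average speed = (total path length)/(elapsed time); on a piecewise-linear x-t graph the path length is Σ|Δx|.
0–4 s: |Δx| = |2 − -3| = 5 m
4–9 s: |Δx| = |-9 − 2| = 11 m
9–15 s: |Δx| = |-10 − -9| = 1 m
Total path = 17 m; average speed = 17/15 = 17/15 m/s.

17/15 m/s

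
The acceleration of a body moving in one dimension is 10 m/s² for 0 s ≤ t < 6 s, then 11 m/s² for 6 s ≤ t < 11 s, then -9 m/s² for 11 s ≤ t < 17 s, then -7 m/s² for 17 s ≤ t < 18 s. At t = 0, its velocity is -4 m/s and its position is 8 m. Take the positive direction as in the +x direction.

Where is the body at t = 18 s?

1139 m

On each constant-a segment, Δv = aΔt and Δx = v₀Δt + ½aΔt²; chain segment to segment.
0–6 s: v starts -4 m/s; Δx = -4·6 + ½·10·6² = 156 m; v ends 56 m/s.
6–11 s: v starts 56 m/s; Δx = 56·5 + ½·11·5² = 417.5 m; v ends 111 m/s.
11–17 s: v starts 111 m/s; Δx = 111·6 + ½·-9·6² = 504 m; v ends 57 m/s.
17–18 s: v starts 57 m/s; Δx = 57·1 + ½·-7·1² = 53.5 m; v ends 50 m/s.
x(18) = 8 + Σ Δx = 1139 m.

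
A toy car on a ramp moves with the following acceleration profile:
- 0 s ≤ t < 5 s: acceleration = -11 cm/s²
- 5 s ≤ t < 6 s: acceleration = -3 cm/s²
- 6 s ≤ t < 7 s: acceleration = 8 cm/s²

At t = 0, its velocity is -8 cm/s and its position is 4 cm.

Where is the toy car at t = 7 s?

-300 cm

On each constant-a segment, Δv = aΔt and Δx = v₀Δt + ½aΔt²; chain segment to segment.
0–5 s: v starts -8 cm/s; Δx = -8·5 + ½·-11·5² = -177.5 cm; v ends -63 cm/s.
5–6 s: v starts -63 cm/s; Δx = -63·1 + ½·-3·1² = -64.5 cm; v ends -66 cm/s.
6–7 s: v starts -66 cm/s; Δx = -66·1 + ½·8·1² = -62 cm; v ends -58 cm/s.
x(7) = 4 + Σ Δx = -300 cm.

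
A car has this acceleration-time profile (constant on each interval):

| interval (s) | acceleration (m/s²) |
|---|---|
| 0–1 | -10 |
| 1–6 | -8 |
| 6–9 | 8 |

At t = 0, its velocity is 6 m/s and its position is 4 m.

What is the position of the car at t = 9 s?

On each constant-a segment, Δv = aΔt and Δx = v₀Δt + ½aΔt²; chain segment to segment.
0–1 s: v starts 6 m/s; Δx = 6·1 + ½·-10·1² = 1 m; v ends -4 m/s.
1–6 s: v starts -4 m/s; Δx = -4·5 + ½·-8·5² = -120 m; v ends -44 m/s.
6–9 s: v starts -44 m/s; Δx = -44·3 + ½·8·3² = -96 m; v ends -20 m/s.
x(9) = 4 + Σ Δx = -211 m.

-211 m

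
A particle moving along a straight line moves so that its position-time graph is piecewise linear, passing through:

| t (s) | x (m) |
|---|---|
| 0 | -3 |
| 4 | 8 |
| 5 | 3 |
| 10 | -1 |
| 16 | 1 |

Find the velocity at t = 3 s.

Velocity is the slope of the x-t graph on 0–4 s: (8 − -3)/(4 − 0) = 2.75 m/s.

2.75 m/s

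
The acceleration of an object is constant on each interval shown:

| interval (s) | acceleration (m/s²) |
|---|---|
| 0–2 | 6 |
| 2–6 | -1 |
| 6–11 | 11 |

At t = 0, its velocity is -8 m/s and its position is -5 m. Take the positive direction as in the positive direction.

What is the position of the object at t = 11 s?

On each constant-a segment, Δv = aΔt and Δx = v₀Δt + ½aΔt²; chain segment to segment.
0–2 s: v starts -8 m/s; Δx = -8·2 + ½·6·2² = -4 m; v ends 4 m/s.
2–6 s: v starts 4 m/s; Δx = 4·4 + ½·-1·4² = 8 m; v ends 0 m/s.
6–11 s: v starts 0 m/s; Δx = 0·5 + ½·11·5² = 137.5 m; v ends 55 m/s.
x(11) = -5 + Σ Δx = 136.5 m.

136.5 m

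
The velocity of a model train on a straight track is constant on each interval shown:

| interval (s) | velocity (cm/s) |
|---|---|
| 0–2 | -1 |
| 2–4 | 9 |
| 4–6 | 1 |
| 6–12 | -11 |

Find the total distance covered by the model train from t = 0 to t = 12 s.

88 cm

Total distance travelled is ∫|v| dt — sum the magnitudes of each area piece.
0–2 s: |-1| × 2 = 2 cm
2–4 s: |9| × 2 = 18 cm
4–6 s: |1| × 2 = 2 cm
6–12 s: |-11| × 6 = 66 cm
Total distance = 88 cm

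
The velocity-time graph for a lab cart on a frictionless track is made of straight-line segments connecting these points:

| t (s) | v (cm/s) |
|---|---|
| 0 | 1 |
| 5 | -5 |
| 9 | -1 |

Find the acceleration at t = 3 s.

Acceleration is the slope of the v-t graph on 0–5 s: (-5 − 1)/(5 − 0) = -1.2 cm/s².

-1.2 cm/s²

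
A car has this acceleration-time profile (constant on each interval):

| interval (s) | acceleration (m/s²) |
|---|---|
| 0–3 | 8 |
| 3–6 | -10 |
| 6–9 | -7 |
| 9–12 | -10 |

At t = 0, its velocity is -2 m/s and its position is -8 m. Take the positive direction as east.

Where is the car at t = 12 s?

-144.5 m

On each constant-a segment, Δv = aΔt and Δx = v₀Δt + ½aΔt²; chain segment to segment.
0–3 s: v starts -2 m/s; Δx = -2·3 + ½·8·3² = 30 m; v ends 22 m/s.
3–6 s: v starts 22 m/s; Δx = 22·3 + ½·-10·3² = 21 m; v ends -8 m/s.
6–9 s: v starts -8 m/s; Δx = -8·3 + ½·-7·3² = -55.5 m; v ends -29 m/s.
9–12 s: v starts -29 m/s; Δx = -29·3 + ½·-10·3² = -132 m; v ends -59 m/s.
x(12) = -8 + Σ Δx = -144.5 m.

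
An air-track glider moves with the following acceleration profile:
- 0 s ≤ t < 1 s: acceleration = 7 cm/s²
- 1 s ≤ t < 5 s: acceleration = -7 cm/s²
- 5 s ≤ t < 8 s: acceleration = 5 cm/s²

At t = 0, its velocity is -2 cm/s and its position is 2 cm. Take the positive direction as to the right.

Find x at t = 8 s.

On each constant-a segment, Δv = aΔt and Δx = v₀Δt + ½aΔt²; chain segment to segment.
0–1 s: v starts -2 cm/s; Δx = -2·1 + ½·7·1² = 1.5 cm; v ends 5 cm/s.
1–5 s: v starts 5 cm/s; Δx = 5·4 + ½·-7·4² = -36 cm; v ends -23 cm/s.
5–8 s: v starts -23 cm/s; Δx = -23·3 + ½·5·3² = -46.5 cm; v ends -8 cm/s.
x(8) = 2 + Σ Δx = -79 cm.

-79 cm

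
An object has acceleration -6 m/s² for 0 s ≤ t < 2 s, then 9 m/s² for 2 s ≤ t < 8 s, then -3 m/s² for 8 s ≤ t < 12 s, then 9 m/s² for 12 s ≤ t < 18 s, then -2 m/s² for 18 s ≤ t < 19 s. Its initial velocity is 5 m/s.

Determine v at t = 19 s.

Δv equals the area under the a-t graph; then v = v₀ + Δv.
0–2 s: -6 × 2 = -12 m/s
2–8 s: 9 × 6 = 54 m/s
8–12 s: -3 × 4 = -12 m/s
12–18 s: 9 × 6 = 54 m/s
18–19 s: -2 × 1 = -2 m/s
Δv = 82 m/s, so v(19) = 5 + (82) = 87 m/s.

87 m/s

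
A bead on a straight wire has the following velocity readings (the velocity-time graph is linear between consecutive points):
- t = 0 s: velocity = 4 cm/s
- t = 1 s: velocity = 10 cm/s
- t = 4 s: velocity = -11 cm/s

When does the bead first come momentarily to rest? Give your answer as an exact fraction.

t = 17/7 s

v changes sign on 1–4 s (from 10 to -11); the graph is linear there, so v = 0 at t = 1 + (-10)·(4 − 1)/(-11 − 10) = 17/7 s.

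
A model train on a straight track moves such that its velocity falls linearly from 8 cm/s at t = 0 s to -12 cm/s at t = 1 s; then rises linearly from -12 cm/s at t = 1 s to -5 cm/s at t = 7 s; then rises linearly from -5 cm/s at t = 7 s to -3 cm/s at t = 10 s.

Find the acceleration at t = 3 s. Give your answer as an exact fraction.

7/6 cm/s²

Acceleration is the slope of the v-t graph on 1–7 s: (-5 − -12)/(7 − 1) = 7/6 cm/s².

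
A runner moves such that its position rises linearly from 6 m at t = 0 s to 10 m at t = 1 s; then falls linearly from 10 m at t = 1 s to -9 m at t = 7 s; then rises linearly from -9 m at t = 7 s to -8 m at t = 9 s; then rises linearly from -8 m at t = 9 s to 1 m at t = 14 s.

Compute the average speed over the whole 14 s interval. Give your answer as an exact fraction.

Average speed = (total path length)/(elapsed time); on a piecewise-linear x-t graph the path length is Σ|Δx|.
0–1 s: |Δx| = |10 − 6| = 4 m
1–7 s: |Δx| = |-9 − 10| = 19 m
7–9 s: |Δx| = |-8 − -9| = 1 m
9–14 s: |Δx| = |1 − -8| = 9 m
Total path = 33 m; average speed = 33/14 = 33/14 m/s.

33/14 m/s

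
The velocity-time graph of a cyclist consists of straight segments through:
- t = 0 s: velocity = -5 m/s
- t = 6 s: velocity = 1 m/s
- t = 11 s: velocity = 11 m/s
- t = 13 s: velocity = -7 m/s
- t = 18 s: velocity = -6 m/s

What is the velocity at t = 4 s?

On 0–6 s the graph is linear from -5 to 1 m/s: v(4) = -5 + (1 − -5)·(4 − 0)/(6 − 0) = -1 m/s.

-1 m/s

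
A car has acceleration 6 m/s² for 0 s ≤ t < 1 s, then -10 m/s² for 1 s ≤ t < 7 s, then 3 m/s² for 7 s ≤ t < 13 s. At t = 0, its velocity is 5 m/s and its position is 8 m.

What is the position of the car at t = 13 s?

-338 m

On each constant-a segment, Δv = aΔt and Δx = v₀Δt + ½aΔt²; chain segment to segment.
0–1 s: v starts 5 m/s; Δx = 5·1 + ½·6·1² = 8 m; v ends 11 m/s.
1–7 s: v starts 11 m/s; Δx = 11·6 + ½·-10·6² = -114 m; v ends -49 m/s.
7–13 s: v starts -49 m/s; Δx = -49·6 + ½·3·6² = -240 m; v ends -31 m/s.
x(13) = 8 + Σ Δx = -338 m.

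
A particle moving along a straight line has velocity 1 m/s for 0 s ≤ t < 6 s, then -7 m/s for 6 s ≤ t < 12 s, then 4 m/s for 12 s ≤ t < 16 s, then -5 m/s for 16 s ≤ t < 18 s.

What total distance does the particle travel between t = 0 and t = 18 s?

74 m

Total distance travelled is ∫|v| dt — sum the magnitudes of each area piece.
0–6 s: |1| × 6 = 6 m
6–12 s: |-7| × 6 = 42 m
12–16 s: |4| × 4 = 16 m
16–18 s: |-5| × 2 = 10 m
Total distance = 74 m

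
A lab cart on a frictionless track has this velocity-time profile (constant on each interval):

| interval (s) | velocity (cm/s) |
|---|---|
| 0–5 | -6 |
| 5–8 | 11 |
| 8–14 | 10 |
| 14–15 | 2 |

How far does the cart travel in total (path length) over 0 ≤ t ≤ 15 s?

Distance (not displacement) is the total path length: add the absolute areas under v-t.
0–5 s: |-6| × 5 = 30 cm
5–8 s: |11| × 3 = 33 cm
8–14 s: |10| × 6 = 60 cm
14–15 s: |2| × 1 = 2 cm
Total distance = 125 cm

125 cm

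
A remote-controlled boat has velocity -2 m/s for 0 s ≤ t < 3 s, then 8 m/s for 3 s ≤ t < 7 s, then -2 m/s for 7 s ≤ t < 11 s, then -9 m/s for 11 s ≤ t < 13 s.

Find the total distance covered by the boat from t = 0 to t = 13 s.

64 m

Total distance travelled is ∫|v| dt — sum the magnitudes of each area piece.
0–3 s: |-2| × 3 = 6 m
3–7 s: |8| × 4 = 32 m
7–11 s: |-2| × 4 = 8 m
11–13 s: |-9| × 2 = 18 m
Total distance = 64 m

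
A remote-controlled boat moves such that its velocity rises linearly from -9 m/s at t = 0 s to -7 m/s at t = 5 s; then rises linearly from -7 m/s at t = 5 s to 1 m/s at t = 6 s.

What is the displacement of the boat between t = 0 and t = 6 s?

-43 m

Net displacement equals the area under the velocity-time graph (areas below the axis count negative).
0–5 s: ½(-9 + -7)(5) = -40 m
5–6 s: ½(-7 + 1)(1) = -3 m
Net displacement = -43 m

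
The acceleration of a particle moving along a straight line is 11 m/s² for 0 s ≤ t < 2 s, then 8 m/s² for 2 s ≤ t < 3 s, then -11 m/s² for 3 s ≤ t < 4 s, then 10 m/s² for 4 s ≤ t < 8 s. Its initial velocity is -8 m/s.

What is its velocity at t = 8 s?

51 m/s

Δv equals the area under the a-t graph; then v = v₀ + Δv.
0–2 s: 11 × 2 = 22 m/s
2–3 s: 8 × 1 = 8 m/s
3–4 s: -11 × 1 = -11 m/s
4–8 s: 10 × 4 = 40 m/s
Δv = 59 m/s, so v(8) = -8 + (59) = 51 m/s.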